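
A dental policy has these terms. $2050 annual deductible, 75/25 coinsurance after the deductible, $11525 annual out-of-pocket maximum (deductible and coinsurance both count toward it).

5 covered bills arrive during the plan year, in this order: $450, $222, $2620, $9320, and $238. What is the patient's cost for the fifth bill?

$59.50

#1 ($450): fully absorbed by the deductible. Patient pays $450; OOP now $450.
#2 ($222): fully absorbed by the deductible. Cost to patient: $222. OOP to date $672.
#3 ($2620): deductible takes $1378, $1242 remains; 25% of $1242 = $310.50. Patient owes $1688.50 (running OOP $2360.50).
#4 ($9320): deductible already satisfied, so patient's share is 25% × $9320 = $2330. Patient owes $2330 (running OOP $4690.50).
#5 ($238): deductible met; 25% of $238 = $59.50. Patient pays $59.50; OOP now $4750.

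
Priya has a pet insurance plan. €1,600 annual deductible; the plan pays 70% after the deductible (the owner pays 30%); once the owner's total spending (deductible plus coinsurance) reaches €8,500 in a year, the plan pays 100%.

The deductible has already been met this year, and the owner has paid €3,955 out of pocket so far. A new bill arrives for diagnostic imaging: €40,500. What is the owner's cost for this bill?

With the deductible met, the entire €40,500 is subject to coinsurance.
Owner's 30% share of €40,500 is €12,150.
Adding €12,150 to the €3,955 already spent would give €16,105, which exceeds the €8,500 cap; the owner pays just €8,500 − €3,955 = €4,545.

€4,545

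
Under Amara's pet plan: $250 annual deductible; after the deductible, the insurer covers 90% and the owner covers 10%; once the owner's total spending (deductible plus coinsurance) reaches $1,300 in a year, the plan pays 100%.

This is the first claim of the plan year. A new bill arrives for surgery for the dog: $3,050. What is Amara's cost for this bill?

$530

Deductible not yet touched, so the first $250 of the bill goes to the deductible.
That leaves $3,050 − $250 = $2,800 for coinsurance.
Owner's 10% share of $2,800 is $280.
So the owner owes $250 + $280 = $530 before any cap.
Year-to-date out-of-pocket becomes $0 + $530 = $530, still under the $1,300 maximum, so no cap applies.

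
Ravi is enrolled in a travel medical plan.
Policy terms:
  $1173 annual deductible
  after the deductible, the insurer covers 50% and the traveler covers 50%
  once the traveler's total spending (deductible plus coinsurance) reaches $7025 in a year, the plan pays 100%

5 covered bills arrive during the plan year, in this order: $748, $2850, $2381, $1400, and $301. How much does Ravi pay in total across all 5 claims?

#1 ($748): all of it applies to the deductible. Cost to traveler: $748. OOP to date $748.
#2 ($2850): $425 to deductible, leaving $2425; coinsurance $2425 × 50% = $1212.50. Traveler owes $1637.50 (running OOP $2385.50).
#3 ($2381): deductible met; 50% of $2381 = $1190.50. Cost to traveler: $1190.50. OOP to date $3576.
#4 ($1400): 50% coinsurance on $1400 = $700. Cost to traveler: $700. OOP to date $4276.
#5 ($301): 50% coinsurance on $301 = $150.50. Traveler owes $150.50 (running OOP $4426.50).
Summing the traveler's payments: $748 + $1637.50 + $1190.50 + $700 + $150.50 = $4426.50.

$4426.50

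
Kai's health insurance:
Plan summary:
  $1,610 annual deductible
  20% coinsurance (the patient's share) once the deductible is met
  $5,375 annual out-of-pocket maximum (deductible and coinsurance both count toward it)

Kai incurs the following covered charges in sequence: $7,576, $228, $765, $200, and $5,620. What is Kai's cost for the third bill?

#1 ($7,576): deductible takes $1,610, $5,966 remains; coinsurance $5,966 × 20% = $1,193.20. Cost to patient: $2,803.20. OOP to date $2,803.20.
#2 ($228): 20% coinsurance on $228 = $45.60. Cost to patient: $45.60. OOP to date $2,848.80.
#3 ($765): 20% coinsurance on $765 = $153. Patient owes $153 (running OOP $3,001.80).

$153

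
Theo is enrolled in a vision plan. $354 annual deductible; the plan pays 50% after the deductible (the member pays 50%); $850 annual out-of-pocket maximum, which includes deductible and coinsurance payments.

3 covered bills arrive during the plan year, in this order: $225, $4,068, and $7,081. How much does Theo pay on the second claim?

$625

Claim 1 — $225: entire amount goes to the deductible. Cost to member: $225. OOP to date $225.
Claim 2 — $4,068: $129 finishes the deductible; $3,939 goes to coinsurance; coinsurance $3,939 × 50% = $1,969.50. Together that's $129 + $1,969.50 = $2,098.50. Adding that to $225 gives $2,323.50, past the $850 cap; member pays only $850 − $225 = $625.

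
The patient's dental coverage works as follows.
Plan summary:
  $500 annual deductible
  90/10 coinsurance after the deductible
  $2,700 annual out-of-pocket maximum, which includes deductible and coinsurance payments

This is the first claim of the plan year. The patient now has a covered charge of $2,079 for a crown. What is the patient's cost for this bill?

$657.90

Deductible not yet touched, so the first $500 of the bill goes to the deductible.
That leaves $2,079 − $500 = $1,579 for coinsurance.
Coinsurance: $1,579 × 10% = $157.90.
Patient responsibility before any cap: $500 + $157.90 = $657.90.
Cumulative spending $0 + $657.90 = $657.90 stays under the $2,700 maximum.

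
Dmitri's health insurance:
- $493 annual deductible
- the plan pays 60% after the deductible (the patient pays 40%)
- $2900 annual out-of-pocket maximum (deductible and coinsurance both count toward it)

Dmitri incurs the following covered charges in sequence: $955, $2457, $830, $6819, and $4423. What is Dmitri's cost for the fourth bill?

Claim 1 — $955: deductible takes $493, $462 remains; patient's 40% is $184.80. Cost to patient: $677.80. OOP to date $677.80.
Claim 2 — $2457: 40% coinsurance on $2457 = $982.80. Patient owes $982.80 (running OOP $1660.60).
Claim 3 — $830: deductible met; 40% of $830 = $332. Cost to patient: $332. OOP to date $1992.60.
Claim 4 — $6819: deductible already satisfied, so patient's share is 40% × $6819 = $2727.60. OOP would hit $4720.20 > $2900, so the cap limits the patient to $2900 − $1992.60 = $907.40.

$907.40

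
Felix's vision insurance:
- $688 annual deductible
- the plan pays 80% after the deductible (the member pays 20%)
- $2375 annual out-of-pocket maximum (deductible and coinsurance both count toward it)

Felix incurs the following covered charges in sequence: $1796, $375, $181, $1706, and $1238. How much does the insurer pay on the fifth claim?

$990.40

#1 ($1796): $688 finishes the deductible; $1108 goes to coinsurance; 20% of $1108 = $221.60. Cost to member: $909.60. OOP to date $909.60. Insurer: $1796 − $909.60 = $886.40.
#2 ($375): deductible met; 20% of $375 = $75. Member owes $75 (running OOP $984.60). Plan pays $375 − $75 = $300.
#3 ($181): deductible already satisfied, so member's share is 20% × $181 = $36.20. Member pays $36.20; OOP now $1020.80. Insurer: $181 − $36.20 = $144.80.
#4 ($1706): deductible met; 20% of $1706 = $341.20. Member owes $341.20 (running OOP $1362). Insurer: $1706 − $341.20 = $1364.80.
#5 ($1238): deductible already satisfied, so member's share is 20% × $1238 = $247.60. Member pays $247.60; OOP now $1609.60. Insurer: $1238 − $247.60 = $990.40.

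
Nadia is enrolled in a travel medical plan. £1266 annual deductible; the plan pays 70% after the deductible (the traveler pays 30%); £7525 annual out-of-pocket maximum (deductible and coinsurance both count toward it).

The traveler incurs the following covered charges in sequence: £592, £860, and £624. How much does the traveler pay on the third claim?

#1 (£592): all of it applies to the deductible. Traveler pays £592; OOP now £592.
#2 (£860): £674 finishes the deductible; £186 goes to coinsurance; traveler's 30% is £55.80. Traveler owes £729.80 (running OOP £1321.80).
#3 (£624): deductible already satisfied, so traveler's share is 30% × £624 = £187.20. Traveler pays £187.20; OOP now £1509.

£187.20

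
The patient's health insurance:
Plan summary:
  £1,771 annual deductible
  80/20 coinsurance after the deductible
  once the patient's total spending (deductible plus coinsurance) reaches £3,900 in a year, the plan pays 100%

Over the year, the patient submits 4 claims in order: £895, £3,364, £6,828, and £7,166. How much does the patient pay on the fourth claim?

£265.80

Claim 1 — £895: all of it applies to the deductible. Patient owes £895 (running OOP £895).
Claim 2 — £3,364: £876 finishes the deductible; £2,488 goes to coinsurance; coinsurance £2,488 × 20% = £497.60. Patient owes £1,373.60 (running OOP £2,268.60).
Claim 3 — £6,828: 20% coinsurance on £6,828 = £1,365.60. Patient pays £1,365.60; OOP now £3,634.20.
Claim 4 — £7,166: 20% coinsurance on £7,166 = £1,433.20. Adding that to £3,634.20 gives £5,067.40, past the £3,900 cap; patient pays only £3,900 − £3,634.20 = £265.80.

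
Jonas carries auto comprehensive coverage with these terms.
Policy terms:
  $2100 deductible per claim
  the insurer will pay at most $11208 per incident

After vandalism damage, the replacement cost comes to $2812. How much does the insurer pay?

Subtract the deductible: $2812 − $2100 = $712.
That's under the $11208 cap, so the insurer reimburses the full $712.

$712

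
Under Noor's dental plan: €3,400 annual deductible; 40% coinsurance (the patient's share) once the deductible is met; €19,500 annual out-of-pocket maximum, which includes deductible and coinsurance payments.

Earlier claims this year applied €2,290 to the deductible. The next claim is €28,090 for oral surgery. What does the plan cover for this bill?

€16,188

Deductible still to meet: €3,400 − €2,290 = €1,110.
The remaining €26,980 (= €28,090 − €1,110) moves to coinsurance.
Coinsurance: €26,980 × 40% = €10,792.
So the patient owes €1,110 + €10,792 = €11,902 before any cap.
Total out-of-pocket so far would be €2,290 + €11,902 = €14,192, below the €19,500 cap — no reduction.
The plan picks up €28,090 − €11,902 = €16,188.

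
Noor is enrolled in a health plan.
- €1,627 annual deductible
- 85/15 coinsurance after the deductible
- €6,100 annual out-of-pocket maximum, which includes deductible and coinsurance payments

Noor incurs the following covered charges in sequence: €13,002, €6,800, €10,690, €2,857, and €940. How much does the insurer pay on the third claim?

#1 (€13,002): deductible takes €1,627, €11,375 remains; coinsurance €11,375 × 15% = €1,706.25. Patient pays €3,333.25; OOP now €3,333.25. Insurer: €13,002 − €3,333.25 = €9,668.75.
#2 (€6,800): deductible met; 15% of €6,800 = €1,020. Patient pays €1,020; OOP now €4,353.25. Plan pays €6,800 − €1,020 = €5,780.
#3 (€10,690): 15% coinsurance on €10,690 = €1,603.50. Cost to patient: €1,603.50. OOP to date €5,956.75. Insurer: €10,690 − €1,603.50 = €9,086.50.

€9,086.50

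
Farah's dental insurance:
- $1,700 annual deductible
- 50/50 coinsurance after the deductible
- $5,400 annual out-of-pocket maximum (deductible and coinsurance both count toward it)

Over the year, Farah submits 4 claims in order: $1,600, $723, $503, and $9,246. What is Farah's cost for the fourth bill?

$3,137

Bill 1, $1,600: all of it applies to the deductible. Patient pays $1,600; OOP now $1,600.
Bill 2, $723: $100 finishes the deductible; $623 goes to coinsurance; patient's 50% is $311.50. Cost to patient: $411.50. OOP to date $2,011.50.
Bill 3, $503: deductible met; 50% of $503 = $251.50. Patient owes $251.50 (running OOP $2,263).
Bill 4, $9,246: deductible already satisfied, so patient's share is 50% × $9,246 = $4,623. That would push OOP to $6,886, over the $5,400 cap, so patient pays $5,400 − $2,263 = $3,137.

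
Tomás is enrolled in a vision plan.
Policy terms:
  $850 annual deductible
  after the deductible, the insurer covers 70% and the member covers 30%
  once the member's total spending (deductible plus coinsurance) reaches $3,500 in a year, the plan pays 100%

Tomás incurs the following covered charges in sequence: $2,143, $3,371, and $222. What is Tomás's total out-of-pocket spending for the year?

$2,315.80

Bill 1, $2,143: deductible takes $850, $1,293 remains; 30% of $1,293 = $387.90. Member pays $1,237.90; OOP now $1,237.90.
Bill 2, $3,371: deductible already satisfied, so member's share is 30% × $3,371 = $1,011.30. Cost to member: $1,011.30. OOP to date $2,249.20.
Bill 3, $222: 30% coinsurance on $222 = $66.60. Member owes $66.60 (running OOP $2,315.80).
Total paid by the member: $1,237.90 + $1,011.30 + $66.60 = $2,315.80.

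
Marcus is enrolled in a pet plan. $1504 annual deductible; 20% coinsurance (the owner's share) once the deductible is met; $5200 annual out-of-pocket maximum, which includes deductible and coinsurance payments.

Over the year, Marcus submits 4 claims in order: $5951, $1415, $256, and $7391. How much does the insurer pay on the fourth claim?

$5912.80

Claim 1 — $5951: deductible takes $1504, $4447 remains; coinsurance $4447 × 20% = $889.40. Cost to owner: $2393.40. OOP to date $2393.40. Plan pays $5951 − $2393.40 = $3557.60.
Claim 2 — $1415: deductible already satisfied, so owner's share is 20% × $1415 = $283. Owner owes $283 (running OOP $2676.40). Plan pays $1415 − $283 = $1132.
Claim 3 — $256: deductible met; 20% of $256 = $51.20. Cost to owner: $51.20. OOP to date $2727.60. Plan pays $256 − $51.20 = $204.80.
Claim 4 — $7391: deductible already satisfied, so owner's share is 20% × $7391 = $1478.20. Owner owes $1478.20 (running OOP $4205.80). Plan pays $7391 − $1478.20 = $5912.80.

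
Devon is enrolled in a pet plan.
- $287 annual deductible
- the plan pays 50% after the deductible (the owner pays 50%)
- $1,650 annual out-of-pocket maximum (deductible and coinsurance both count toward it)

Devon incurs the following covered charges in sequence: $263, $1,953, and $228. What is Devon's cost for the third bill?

Bill 1, $263: all of it applies to the deductible. Owner owes $263 (running OOP $263).
Bill 2, $1,953: $24 to deductible, leaving $1,929; coinsurance $1,929 × 50% = $964.50. Owner owes $988.50 (running OOP $1,251.50).
Bill 3, $228: 50% coinsurance on $228 = $114. Cost to owner: $114. OOP to date $1,365.50.

$114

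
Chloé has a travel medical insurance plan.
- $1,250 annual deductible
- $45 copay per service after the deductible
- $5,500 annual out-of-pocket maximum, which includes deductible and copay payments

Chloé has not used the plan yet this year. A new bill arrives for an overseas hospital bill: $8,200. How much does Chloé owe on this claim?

Deductible not yet touched, so the first $1,250 of the bill goes to the deductible.
That leaves $8,200 − $1,250 = $6,950 for the copay.
Copay on this service: $45.
That puts the traveler's cost at $1,250 + $45 = $1,295 before any cap.
Year-to-date out-of-pocket becomes $0 + $1,295 = $1,295, still under the $5,500 maximum, so no cap applies.

$1,295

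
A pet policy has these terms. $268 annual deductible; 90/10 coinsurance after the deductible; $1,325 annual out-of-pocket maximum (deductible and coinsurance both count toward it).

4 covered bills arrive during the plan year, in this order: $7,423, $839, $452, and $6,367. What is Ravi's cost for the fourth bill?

#1 ($7,423): $268 finishes the deductible; $7,155 goes to coinsurance; owner's 10% is $715.50. Owner owes $983.50 (running OOP $983.50).
#2 ($839): 10% coinsurance on $839 = $83.90. Owner pays $83.90; OOP now $1,067.40.
#3 ($452): deductible already satisfied, so owner's share is 10% × $452 = $45.20. Cost to owner: $45.20. OOP to date $1,112.60.
#4 ($6,367): deductible already satisfied, so owner's share is 10% × $6,367 = $636.70. That would push OOP to $1,749.30, over the $1,325 cap, so owner pays $1,325 − $1,112.60 = $212.40.

$212.40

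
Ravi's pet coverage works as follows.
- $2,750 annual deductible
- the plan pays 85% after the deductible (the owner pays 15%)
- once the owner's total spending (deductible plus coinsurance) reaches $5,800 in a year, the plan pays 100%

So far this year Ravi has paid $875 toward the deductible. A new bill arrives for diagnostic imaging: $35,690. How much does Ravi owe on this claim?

$4,925

$875 of the $2,750 deductible is already met, leaving $1,875.
The remaining $33,815 (= $35,690 − $1,875) moves to coinsurance.
Coinsurance: $33,815 × 15% = $5,072.25.
Owner responsibility before any cap: $1,875 + $5,072.25 = $6,947.25.
That would bring total out-of-pocket to $7,822.25, past the $5,800 cap. The owner is capped at $5,800 − $875 = $4,925 on this claim.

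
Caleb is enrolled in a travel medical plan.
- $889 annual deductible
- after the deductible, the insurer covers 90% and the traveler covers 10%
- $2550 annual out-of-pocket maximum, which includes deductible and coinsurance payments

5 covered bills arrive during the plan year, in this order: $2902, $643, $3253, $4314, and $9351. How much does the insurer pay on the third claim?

$2927.70

Claim 1 — $2902: $889 to deductible, leaving $2013; coinsurance $2013 × 10% = $201.30. Traveler pays $1090.30; OOP now $1090.30. Insurer: $2902 − $1090.30 = $1811.70.
Claim 2 — $643: deductible met; 10% of $643 = $64.30. Cost to traveler: $64.30. OOP to date $1154.60. Plan pays $643 − $64.30 = $578.70.
Claim 3 — $3253: deductible met; 10% of $3253 = $325.30. Traveler owes $325.30 (running OOP $1479.90). Plan pays $3253 − $325.30 = $2927.70.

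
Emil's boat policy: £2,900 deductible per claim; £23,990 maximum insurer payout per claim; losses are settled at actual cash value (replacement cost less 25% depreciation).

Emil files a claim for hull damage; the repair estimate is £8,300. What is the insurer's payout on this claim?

Depreciate 25%: the covered value is £8,300 × 0.75 = £6,225.
After the deductible, £6,225 − £2,900 = £3,325 remains.
£3,325 ≤ £23,990, so the limit doesn't bind; insurer pays £3,325.

£3,325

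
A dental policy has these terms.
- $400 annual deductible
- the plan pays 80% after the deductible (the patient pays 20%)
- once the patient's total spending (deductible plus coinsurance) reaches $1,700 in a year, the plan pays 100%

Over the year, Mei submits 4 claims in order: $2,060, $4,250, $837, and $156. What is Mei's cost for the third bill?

$118

#1 ($2,060): $400 finishes the deductible; $1,660 goes to coinsurance; 20% of $1,660 = $332. Patient pays $732; OOP now $732.
#2 ($4,250): deductible met; 20% of $4,250 = $850. Patient owes $850 (running OOP $1,582).
#3 ($837): deductible already satisfied, so patient's share is 20% × $837 = $167.40. Adding that to $1,582 gives $1,749.40, past the $1,700 cap; patient pays only $1,700 − $1,582 = $118.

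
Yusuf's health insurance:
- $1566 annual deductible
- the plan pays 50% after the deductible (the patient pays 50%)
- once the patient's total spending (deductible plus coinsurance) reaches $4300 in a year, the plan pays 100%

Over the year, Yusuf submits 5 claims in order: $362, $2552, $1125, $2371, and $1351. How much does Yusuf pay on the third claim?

$562.50

Bill 1, $362: entire amount goes to the deductible. Cost to patient: $362. OOP to date $362.
Bill 2, $2552: deductible takes $1204, $1348 remains; coinsurance $1348 × 50% = $674. Patient pays $1878; OOP now $2240.
Bill 3, $1125: deductible already satisfied, so patient's share is 50% × $1125 = $562.50. Cost to patient: $562.50. OOP to date $2802.50.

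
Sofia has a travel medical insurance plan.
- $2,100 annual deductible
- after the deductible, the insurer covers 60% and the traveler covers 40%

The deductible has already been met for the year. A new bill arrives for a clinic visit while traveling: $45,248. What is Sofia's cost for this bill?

$18,099.20

With the deductible met, the entire $45,248 is subject to coinsurance.
40% of $45,248 = $18,099.20 falls to the traveler.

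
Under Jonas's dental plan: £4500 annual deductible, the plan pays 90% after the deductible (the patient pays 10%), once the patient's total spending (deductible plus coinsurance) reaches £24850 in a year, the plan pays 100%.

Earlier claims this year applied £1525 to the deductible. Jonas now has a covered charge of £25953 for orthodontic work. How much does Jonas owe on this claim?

Remaining deductible: £4500 − £1525 = £2975.
That leaves £25953 − £2975 = £22978 for coinsurance.
Patient's 10% share of £22978 is £2297.80.
That puts the patient's cost at £2975 + £2297.80 = £5272.80 before any cap.
Total out-of-pocket so far would be £1525 + £5272.80 = £6797.80, below the £24850 cap — no reduction.

£5272.80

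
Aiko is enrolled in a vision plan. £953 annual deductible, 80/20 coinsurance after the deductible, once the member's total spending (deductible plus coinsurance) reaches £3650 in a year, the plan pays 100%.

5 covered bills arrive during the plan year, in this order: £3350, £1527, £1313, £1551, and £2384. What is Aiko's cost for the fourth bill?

Claim 1 (£3350): £953 finishes the deductible; £2397 goes to coinsurance; 20% of £2397 = £479.40. Cost to member: £1432.40. OOP to date £1432.40.
Claim 2 (£1527): deductible already satisfied, so member's share is 20% × £1527 = £305.40. Cost to member: £305.40. OOP to date £1737.80.
Claim 3 (£1313): deductible met; 20% of £1313 = £262.60. Member pays £262.60; OOP now £2000.40.
Claim 4 (£1551): deductible already satisfied, so member's share is 20% × £1551 = £310.20. Member pays £310.20; OOP now £2310.60.

£310.20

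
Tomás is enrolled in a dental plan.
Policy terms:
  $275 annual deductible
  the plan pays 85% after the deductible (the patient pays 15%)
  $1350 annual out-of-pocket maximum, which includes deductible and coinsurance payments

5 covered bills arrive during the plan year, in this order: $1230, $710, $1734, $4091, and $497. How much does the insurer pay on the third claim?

$1473.90

Bill 1, $1230: $275 to deductible, leaving $955; patient's 15% is $143.25. Patient pays $418.25; OOP now $418.25. Insurer: $1230 − $418.25 = $811.75.
Bill 2, $710: deductible already satisfied, so patient's share is 15% × $710 = $106.50. Patient owes $106.50 (running OOP $524.75). Plan pays $710 − $106.50 = $603.50.
Bill 3, $1734: deductible met; 15% of $1734 = $260.10. Cost to patient: $260.10. OOP to date $784.85. Plan pays $1734 − $260.10 = $1473.90.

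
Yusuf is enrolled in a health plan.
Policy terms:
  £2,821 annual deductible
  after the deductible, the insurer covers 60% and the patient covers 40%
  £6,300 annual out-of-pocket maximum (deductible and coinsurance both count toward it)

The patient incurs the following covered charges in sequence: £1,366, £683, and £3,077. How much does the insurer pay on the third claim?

£1,383

#1 (£1,366): fully absorbed by the deductible. Patient pays £1,366; OOP now £1,366. Insurer: £1,366 − £1,366 = £0.
#2 (£683): entire amount goes to the deductible. Patient pays £683; OOP now £2,049. Insurer: £683 − £683 = £0.
#3 (£3,077): £772 to deductible, leaving £2,305; patient's 40% is £922. Patient pays £1,694; OOP now £3,743. Insurer: £3,077 − £1,694 = £1,383.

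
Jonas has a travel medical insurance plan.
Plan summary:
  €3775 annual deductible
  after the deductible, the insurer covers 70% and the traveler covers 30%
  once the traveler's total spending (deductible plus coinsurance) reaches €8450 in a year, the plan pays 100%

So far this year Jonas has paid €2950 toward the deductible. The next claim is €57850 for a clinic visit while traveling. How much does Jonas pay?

€5500

Remaining deductible: €3775 − €2950 = €825.
The remaining €57025 (= €57850 − €825) moves to coinsurance.
Coinsurance: €57025 × 30% = €17107.50.
So the traveler owes €825 + €17107.50 = €17932.50 before any cap.
Year-to-date out-of-pocket would reach €2950 + €17932.50 = €20882.50, above the €8450 maximum, so the traveler pays only €8450 − €2950 = €5500.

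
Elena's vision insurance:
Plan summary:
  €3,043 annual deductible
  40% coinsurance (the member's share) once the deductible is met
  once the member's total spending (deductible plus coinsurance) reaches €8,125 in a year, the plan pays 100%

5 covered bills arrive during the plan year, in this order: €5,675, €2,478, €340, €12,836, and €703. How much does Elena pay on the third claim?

Claim 1 (€5,675): €3,043 to deductible, leaving €2,632; coinsurance €2,632 × 40% = €1,052.80. Member owes €4,095.80 (running OOP €4,095.80).
Claim 2 (€2,478): 40% coinsurance on €2,478 = €991.20. Cost to member: €991.20. OOP to date €5,087.
Claim 3 (€340): deductible met; 40% of €340 = €136. Member owes €136 (running OOP €5,223).

€136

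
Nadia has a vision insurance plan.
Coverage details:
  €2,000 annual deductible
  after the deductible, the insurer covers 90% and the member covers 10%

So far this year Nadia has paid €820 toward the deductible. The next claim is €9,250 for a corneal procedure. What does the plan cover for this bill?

€7,263

€820 of the €2,000 deductible is already met, leaving €1,180.
The remaining €8,070 (= €9,250 − €1,180) moves to coinsurance.
Member's 10% share of €8,070 is €807.
That puts the member's cost at €1,180 + €807 = €1,987.
Insurer pays the balance: €9,250 − €1,987 = €7,263.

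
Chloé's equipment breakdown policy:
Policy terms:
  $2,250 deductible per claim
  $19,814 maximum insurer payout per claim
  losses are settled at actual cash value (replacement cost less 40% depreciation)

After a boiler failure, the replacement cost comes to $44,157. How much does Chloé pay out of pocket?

At 40% depreciation, ACV = $44,157 − $17,662.80 = $26,494.20.
Less the $2,250 deductible: $26,494.20 − $2,250 = $24,244.20.
The $19,814 per-incident cap binds; insurer pays $19,814.
The business owner bears the rest of the original loss: $44,157 − $19,814 = $24,343.

$24,343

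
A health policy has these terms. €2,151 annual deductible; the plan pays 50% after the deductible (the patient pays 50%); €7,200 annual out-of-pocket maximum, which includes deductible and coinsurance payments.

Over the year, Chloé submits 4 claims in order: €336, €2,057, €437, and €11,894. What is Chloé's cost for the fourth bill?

Claim 1 — €336: entire amount goes to the deductible. Patient owes €336 (running OOP €336).
Claim 2 — €2,057: deductible takes €1,815, €242 remains; coinsurance €242 × 50% = €121. Patient pays €1,936; OOP now €2,272.
Claim 3 — €437: deductible already satisfied, so patient's share is 50% × €437 = €218.50. Patient owes €218.50 (running OOP €2,490.50).
Claim 4 — €11,894: deductible met; 50% of €11,894 = €5,947. Adding that to €2,490.50 gives €8,437.50, past the €7,200 cap; patient pays only €7,200 − €2,490.50 = €4,709.50.

€4,709.50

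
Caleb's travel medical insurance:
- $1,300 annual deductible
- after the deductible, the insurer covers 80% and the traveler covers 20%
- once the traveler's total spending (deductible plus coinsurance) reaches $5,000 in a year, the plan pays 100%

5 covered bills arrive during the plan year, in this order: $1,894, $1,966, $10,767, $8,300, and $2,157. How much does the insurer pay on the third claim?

Claim 1 ($1,894): deductible takes $1,300, $594 remains; 20% of $594 = $118.80. Traveler owes $1,418.80 (running OOP $1,418.80). Insurer: $1,894 − $1,418.80 = $475.20.
Claim 2 ($1,966): deductible met; 20% of $1,966 = $393.20. Traveler owes $393.20 (running OOP $1,812). Plan pays $1,966 − $393.20 = $1,572.80.
Claim 3 ($10,767): 20% coinsurance on $10,767 = $2,153.40. Traveler owes $2,153.40 (running OOP $3,965.40). Insurer: $10,767 − $2,153.40 = $8,613.60.

$8,613.60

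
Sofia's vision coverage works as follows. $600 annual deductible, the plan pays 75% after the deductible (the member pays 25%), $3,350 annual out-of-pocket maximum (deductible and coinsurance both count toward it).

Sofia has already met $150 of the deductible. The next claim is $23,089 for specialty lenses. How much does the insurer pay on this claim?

Deductible still to meet: $600 − $150 = $450.
After the $450 deductible portion, $23,089 − $450 = $22,639 is subject to coinsurance.
Member's 25% share of $22,639 is $5,659.75.
That puts the member's cost at $450 + $5,659.75 = $6,109.75 before any cap.
Adding $6,109.75 to the $150 already spent would give $6,259.75, which exceeds the $3,350 cap; the member pays just $3,350 − $150 = $3,200.
The plan picks up $23,089 − $3,200 = $19,889.

$19,889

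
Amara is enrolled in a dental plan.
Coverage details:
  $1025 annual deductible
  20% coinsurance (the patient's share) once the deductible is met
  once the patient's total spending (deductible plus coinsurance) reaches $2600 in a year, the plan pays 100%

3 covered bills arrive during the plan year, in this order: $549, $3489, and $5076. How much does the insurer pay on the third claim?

#1 ($549): all of it applies to the deductible. Patient owes $549 (running OOP $549). Plan pays $549 − $549 = $0.
#2 ($3489): deductible takes $476, $3013 remains; 20% of $3013 = $602.60. Patient pays $1078.60; OOP now $1627.60. Insurer: $3489 − $1078.60 = $2410.40.
#3 ($5076): 20% coinsurance on $5076 = $1015.20. Adding that to $1627.60 gives $2642.80, past the $2600 cap; patient pays only $2600 − $1627.60 = $972.40. Plan pays $5076 − $972.40 = $4103.60.

$4103.60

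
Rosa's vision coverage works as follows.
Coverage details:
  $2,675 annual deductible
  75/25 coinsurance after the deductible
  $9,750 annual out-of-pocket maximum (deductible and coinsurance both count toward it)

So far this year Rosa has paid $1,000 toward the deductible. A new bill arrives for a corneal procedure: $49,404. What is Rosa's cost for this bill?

$1,000 of the $2,675 deductible is already met, leaving $1,675.
After the $1,675 deductible portion, $49,404 − $1,675 = $47,729 is subject to coinsurance.
25% of $47,729 = $11,932.25 falls to the member.
Member responsibility before any cap: $1,675 + $11,932.25 = $13,607.25.
That would bring total out-of-pocket to $14,607.25, past the $9,750 cap. The member is capped at $9,750 − $1,000 = $8,750 on this claim.

$8,750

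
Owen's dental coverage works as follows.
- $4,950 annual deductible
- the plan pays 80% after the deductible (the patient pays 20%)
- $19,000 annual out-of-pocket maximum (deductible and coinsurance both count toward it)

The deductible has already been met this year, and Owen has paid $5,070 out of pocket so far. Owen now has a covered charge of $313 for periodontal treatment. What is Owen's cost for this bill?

$62.60

With the deductible met, the entire $313 is subject to coinsurance.
Patient's 20% share of $313 is $62.60.
Year-to-date out-of-pocket becomes $5,070 + $62.60 = $5,132.60, still under the $19,000 maximum, so no cap applies.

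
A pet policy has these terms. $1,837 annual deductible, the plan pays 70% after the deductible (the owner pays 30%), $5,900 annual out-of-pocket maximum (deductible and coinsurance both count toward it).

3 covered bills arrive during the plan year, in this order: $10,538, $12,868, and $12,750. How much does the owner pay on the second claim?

$1,452.70

Bill 1, $10,538: $1,837 finishes the deductible; $8,701 goes to coinsurance; 30% of $8,701 = $2,610.30. Owner owes $4,447.30 (running OOP $4,447.30).
Bill 2, $12,868: deductible already satisfied, so owner's share is 30% × $12,868 = $3,860.40. Adding that to $4,447.30 gives $8,307.70, past the $5,900 cap; owner pays only $5,900 − $4,447.30 = $1,452.70.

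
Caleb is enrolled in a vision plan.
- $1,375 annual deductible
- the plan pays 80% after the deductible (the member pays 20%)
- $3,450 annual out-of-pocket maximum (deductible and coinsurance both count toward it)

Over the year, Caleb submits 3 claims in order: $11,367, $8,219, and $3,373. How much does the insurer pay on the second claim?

$8,142.40

Claim 1 ($11,367): deductible takes $1,375, $9,992 remains; coinsurance $9,992 × 20% = $1,998.40. Member owes $3,373.40 (running OOP $3,373.40). Plan pays $11,367 − $3,373.40 = $7,993.60.
Claim 2 ($8,219): 20% coinsurance on $8,219 = $1,643.80. That would push OOP to $5,017.20, over the $3,450 cap, so member pays $3,450 − $3,373.40 = $76.60. Insurer: $8,219 − $76.60 = $8,142.40.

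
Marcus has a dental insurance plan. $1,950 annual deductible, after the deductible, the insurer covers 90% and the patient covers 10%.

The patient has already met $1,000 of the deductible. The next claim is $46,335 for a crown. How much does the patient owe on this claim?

Remaining deductible: $1,950 − $1,000 = $950.
That leaves $46,335 − $950 = $45,385 for coinsurance.
Coinsurance: $45,385 × 10% = $4,538.50.
That puts the patient's cost at $950 + $4,538.50 = $5,488.50.

$5,488.50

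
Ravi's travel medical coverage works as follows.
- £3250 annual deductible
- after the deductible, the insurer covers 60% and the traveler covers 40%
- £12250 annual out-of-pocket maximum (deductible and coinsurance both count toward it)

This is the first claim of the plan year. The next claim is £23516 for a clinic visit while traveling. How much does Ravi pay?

Nothing has been paid toward the £3250 deductible, so the first £3250 of this charge is applied there.
After the £3250 deductible portion, £23516 − £3250 = £20266 is subject to coinsurance.
Coinsurance: £20266 × 40% = £8106.40.
That puts the traveler's cost at £3250 + £8106.40 = £11356.40 before any cap.
Total out-of-pocket so far would be £0 + £11356.40 = £11356.40, below the £12250 cap — no reduction.

£11356.40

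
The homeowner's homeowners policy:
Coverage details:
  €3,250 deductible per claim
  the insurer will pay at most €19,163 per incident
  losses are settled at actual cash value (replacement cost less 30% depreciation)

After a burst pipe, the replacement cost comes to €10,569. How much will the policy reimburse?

€4,148.30

Depreciate 30%: the covered value is €10,569 × 0.7 = €7,398.30.
After the deductible, €7,398.30 − €3,250 = €4,148.30 remains.
€4,148.30 ≤ €19,163, so the limit doesn't bind; insurer pays €4,148.30.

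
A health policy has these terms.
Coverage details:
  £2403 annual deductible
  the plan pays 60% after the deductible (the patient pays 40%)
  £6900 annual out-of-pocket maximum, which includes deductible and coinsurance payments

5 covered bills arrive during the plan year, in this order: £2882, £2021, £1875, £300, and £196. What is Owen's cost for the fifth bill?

Claim 1 — £2882: £2403 finishes the deductible; £479 goes to coinsurance; 40% of £479 = £191.60. Patient pays £2594.60; OOP now £2594.60.
Claim 2 — £2021: deductible already satisfied, so patient's share is 40% × £2021 = £808.40. Patient owes £808.40 (running OOP £3403).
Claim 3 — £1875: deductible already satisfied, so patient's share is 40% × £1875 = £750. Patient owes £750 (running OOP £4153).
Claim 4 — £300: deductible already satisfied, so patient's share is 40% × £300 = £120. Patient pays £120; OOP now £4273.
Claim 5 — £196: deductible already satisfied, so patient's share is 40% × £196 = £78.40. Patient pays £78.40; OOP now £4351.40.

£78.40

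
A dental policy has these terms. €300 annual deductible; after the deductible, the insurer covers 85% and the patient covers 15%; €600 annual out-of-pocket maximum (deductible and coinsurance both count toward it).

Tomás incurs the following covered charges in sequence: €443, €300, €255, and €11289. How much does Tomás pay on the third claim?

Claim 1 — €443: €300 to deductible, leaving €143; patient's 15% is €21.45. Cost to patient: €321.45. OOP to date €321.45.
Claim 2 — €300: deductible met; 15% of €300 = €45. Patient owes €45 (running OOP €366.45).
Claim 3 — €255: deductible met; 15% of €255 = €38.25. Patient owes €38.25 (running OOP €404.70).

€38.25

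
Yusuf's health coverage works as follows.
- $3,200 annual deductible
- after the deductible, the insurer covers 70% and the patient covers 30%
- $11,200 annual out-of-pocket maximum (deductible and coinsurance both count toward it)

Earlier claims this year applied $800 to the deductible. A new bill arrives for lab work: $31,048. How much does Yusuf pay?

$800 of the $3,200 deductible is already met, leaving $2,400.
The remaining $28,648 (= $31,048 − $2,400) moves to coinsurance.
Coinsurance: $28,648 × 30% = $8,594.40.
Patient responsibility before any cap: $2,400 + $8,594.40 = $10,994.40.
That would bring total out-of-pocket to $11,794.40, past the $11,200 cap. The patient is capped at $11,200 − $800 = $10,400 on this claim.

$10,400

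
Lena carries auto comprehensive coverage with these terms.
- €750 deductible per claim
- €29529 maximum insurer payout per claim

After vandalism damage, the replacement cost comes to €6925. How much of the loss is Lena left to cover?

Subtract the deductible: €6925 − €750 = €6175.
€6175 is within the €29529 limit, so the insurer pays €6175.
Policyholder's share is the uncovered remainder: €6925 − €6175 = €750.

€750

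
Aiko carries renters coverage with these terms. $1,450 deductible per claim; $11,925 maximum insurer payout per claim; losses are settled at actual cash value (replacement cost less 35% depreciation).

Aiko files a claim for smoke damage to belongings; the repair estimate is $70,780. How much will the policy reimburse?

$11,925

At 35% depreciation, ACV = $70,780 − $24,773 = $46,007.
After the deductible, $46,007 − $1,450 = $44,557 remains.
$44,557 exceeds the $11,925 limit, so the insurer pays the limit: $11,925.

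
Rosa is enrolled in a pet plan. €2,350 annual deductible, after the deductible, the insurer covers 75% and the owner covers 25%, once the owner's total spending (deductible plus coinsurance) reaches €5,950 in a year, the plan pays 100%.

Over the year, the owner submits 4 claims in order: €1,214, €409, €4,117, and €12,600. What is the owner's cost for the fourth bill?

€2,752.50

Claim 1 (€1,214): entire amount goes to the deductible. Owner owes €1,214 (running OOP €1,214).
Claim 2 (€409): entire amount goes to the deductible. Owner pays €409; OOP now €1,623.
Claim 3 (€4,117): deductible takes €727, €3,390 remains; 25% of €3,390 = €847.50. Owner pays €1,574.50; OOP now €3,197.50.
Claim 4 (€12,600): deductible already satisfied, so owner's share is 25% × €12,600 = €3,150. OOP would hit €6,347.50 > €5,950, so the cap limits the owner to €5,950 − €3,197.50 = €2,752.50.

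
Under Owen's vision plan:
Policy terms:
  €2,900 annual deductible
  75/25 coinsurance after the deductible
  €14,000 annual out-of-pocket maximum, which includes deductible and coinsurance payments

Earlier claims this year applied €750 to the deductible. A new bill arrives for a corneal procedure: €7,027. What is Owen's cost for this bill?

€750 of the €2,900 deductible is already met, leaving €2,150.
That leaves €7,027 − €2,150 = €4,877 for coinsurance.
Coinsurance: €4,877 × 25% = €1,219.25.
That puts the member's cost at €2,150 + €1,219.25 = €3,369.25 before any cap.
Year-to-date out-of-pocket becomes €750 + €3,369.25 = €4,119.25, still under the €14,000 maximum, so no cap applies.

€3,369.25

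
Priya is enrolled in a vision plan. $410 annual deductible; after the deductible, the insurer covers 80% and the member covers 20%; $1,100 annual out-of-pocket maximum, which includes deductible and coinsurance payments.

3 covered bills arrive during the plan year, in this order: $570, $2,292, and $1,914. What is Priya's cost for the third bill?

$199.60

#1 ($570): deductible takes $410, $160 remains; coinsurance $160 × 20% = $32. Member pays $442; OOP now $442.
#2 ($2,292): deductible met; 20% of $2,292 = $458.40. Member owes $458.40 (running OOP $900.40).
#3 ($1,914): deductible met; 20% of $1,914 = $382.80. That would push OOP to $1,283.20, over the $1,100 cap, so member pays $1,100 − $900.40 = $199.60.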